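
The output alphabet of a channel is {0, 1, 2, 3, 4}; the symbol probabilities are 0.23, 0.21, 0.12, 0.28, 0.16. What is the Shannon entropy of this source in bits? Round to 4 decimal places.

2.2648 bits

H = −Σ pᵢ log₂ pᵢ.
−0.23·log₂(0.23) = 0.4877
−0.21·log₂(0.21) = 0.4728
−0.12·log₂(0.12) = 0.3671
−0.28·log₂(0.28) = 0.5142
−0.16·log₂(0.16) = 0.4230
Sum ≈ 2.2648 → 2.2648 bits.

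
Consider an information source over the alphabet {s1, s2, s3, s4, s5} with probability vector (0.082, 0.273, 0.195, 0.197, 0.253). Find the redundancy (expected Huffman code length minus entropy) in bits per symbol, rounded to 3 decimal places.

Entropy H = −Σ p log₂ p ≈ 2.2305 bits.
Huffman merges: 41/500+39/200→277/1000; 197/1000+253/1000→9/20; 273/1000+277/1000→11/20; 9/20+11/20→1. L = 2277/1000 ≈ 2.2770.
L − H = 2.2770 − 2.2305 = 0.047 bits.

0.047 bits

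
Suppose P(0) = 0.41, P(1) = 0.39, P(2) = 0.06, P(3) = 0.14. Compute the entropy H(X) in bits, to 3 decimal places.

H = −Σ pᵢ log₂ pᵢ.
−0.41·log₂(0.41) = 0.5274
−0.39·log₂(0.39) = 0.5298
−0.06·log₂(0.06) = 0.2435
−0.14·log₂(0.14) = 0.3971
Sum ≈ 1.6978 → 1.698 bits.

1.698 bits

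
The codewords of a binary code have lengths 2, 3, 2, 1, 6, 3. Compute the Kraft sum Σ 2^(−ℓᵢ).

With common denominator 2^6 = 64: Σ 2^(−ℓᵢ) = 16/64 + 8/64 + 16/64 + 32/64 + 1/64 + 8/64 = 81/64 = 1.265625.

1.265625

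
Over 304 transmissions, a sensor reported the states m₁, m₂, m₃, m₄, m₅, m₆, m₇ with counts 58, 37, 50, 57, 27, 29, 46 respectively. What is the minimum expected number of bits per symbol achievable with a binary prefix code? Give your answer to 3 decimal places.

Probabilities are the counts divided by 304.
Repeatedly combine the two least-probable nodes; the expected code length is the sum of the merged weights.
merge 27/304 + 29/304 → 7/38
merge 37/304 + 23/152 → 83/304
merge 25/152 + 7/38 → 53/152
merge 3/16 + 29/152 → 115/304
merge 83/304 + 53/152 → 189/304
merge 115/304 + 189/304 → 1
L = 7/38 + 83/304 + 53/152 + 115/304 + 189/304 + 1 = 853/304 ≈ 2.806 bits/symbol.

2.806 bits/symbol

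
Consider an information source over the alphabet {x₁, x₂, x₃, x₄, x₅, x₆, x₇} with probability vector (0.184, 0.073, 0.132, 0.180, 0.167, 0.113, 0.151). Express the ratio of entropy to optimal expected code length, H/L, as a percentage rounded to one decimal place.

Entropy H = −Σ p log₂ p ≈ 2.7544 bits.
Huffman merges: 73/1000+113/1000→93/500; 33/250+151/1000→283/1000; 167/1000+9/50→347/1000; 23/125+93/500→37/100; 283/1000+347/1000→63/100; 37/100+63/100→1. L = 352/125 ≈ 2.8160.
Efficiency = H/L = 2.7544/2.8160 = 97.8%.

97.8%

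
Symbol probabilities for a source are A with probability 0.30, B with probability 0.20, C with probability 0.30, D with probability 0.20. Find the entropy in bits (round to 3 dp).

H = −Σ pᵢ log₂ pᵢ.
−0.30·log₂(0.30) = 0.5211
−0.20·log₂(0.20) = 0.4644
−0.30·log₂(0.30) = 0.5211
−0.20·log₂(0.20) = 0.4644
Sum ≈ 1.9710 → 1.971 bits.

1.971 bits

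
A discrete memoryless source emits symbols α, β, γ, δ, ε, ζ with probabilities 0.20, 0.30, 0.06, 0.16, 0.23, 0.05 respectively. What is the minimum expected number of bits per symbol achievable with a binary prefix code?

Repeatedly combine the two least-probable nodes; the expected code length is the sum of the merged weights.
merge 1/20 + 3/50 → 11/100
merge 11/100 + 4/25 → 27/100
merge 1/5 + 23/100 → 43/100
merge 27/100 + 3/10 → 57/100
merge 43/100 + 57/100 → 1
L = 11/100 + 27/100 + 43/100 + 57/100 + 1 = 119/50 = 2.38 bits/symbol.

2.38 bits/symbol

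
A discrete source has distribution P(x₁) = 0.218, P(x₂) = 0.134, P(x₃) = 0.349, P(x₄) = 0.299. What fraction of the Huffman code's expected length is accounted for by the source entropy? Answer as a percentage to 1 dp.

Entropy H = −Σ p log₂ p ≈ 1.9185 bits.
Huffman merges: 67/500+109/500→44/125; 299/1000+349/1000→81/125; 44/125+81/125→1. L = 2 ≈ 2.0000.
Efficiency = H/L = 1.9185/2.0000 = 95.9%.

95.9%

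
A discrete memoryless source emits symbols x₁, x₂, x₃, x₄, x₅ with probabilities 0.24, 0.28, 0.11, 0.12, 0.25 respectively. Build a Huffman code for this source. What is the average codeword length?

Repeatedly combine the two least-probable nodes; the expected code length is the sum of the merged weights.
merge 11/100 + 3/25 → 23/100
merge 23/100 + 6/25 → 47/100
merge 1/4 + 7/25 → 53/100
merge 47/100 + 53/100 → 1
L = 23/100 + 47/100 + 53/100 + 1 = 223/100 = 2.23 bits/symbol.

2.23 bits/symbol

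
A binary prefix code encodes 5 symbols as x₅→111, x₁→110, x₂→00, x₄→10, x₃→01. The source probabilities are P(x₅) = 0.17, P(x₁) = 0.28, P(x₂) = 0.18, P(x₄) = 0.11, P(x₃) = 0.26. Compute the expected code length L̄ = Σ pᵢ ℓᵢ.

L̄ = Σ pᵢ·ℓᵢ = 0.17·3 + 0.28·3 + 0.18·2 + 0.11·2 + 0.26·2 = 2.45 bits/symbol.

2.45 bits/symbol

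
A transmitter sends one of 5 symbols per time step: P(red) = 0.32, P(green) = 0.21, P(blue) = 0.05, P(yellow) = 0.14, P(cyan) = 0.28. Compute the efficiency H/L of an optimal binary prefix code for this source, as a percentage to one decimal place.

Entropy H = −Σ p log₂ p ≈ 2.1263 bits.
Huffman merges: 1/20+7/50→19/100; 19/100+21/100→2/5; 7/25+8/25→3/5; 2/5+3/5→1. L = 219/100 ≈ 2.1900.
Efficiency = H/L = 2.1263/2.1900 = 97.1%.

97.1%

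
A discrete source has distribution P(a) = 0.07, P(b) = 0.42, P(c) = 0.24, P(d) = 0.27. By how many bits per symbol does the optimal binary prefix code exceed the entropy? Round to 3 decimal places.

Entropy H = −Σ p log₂ p ≈ 1.7984 bits.
Huffman merges: 7/100+6/25→31/100; 27/100+31/100→29/50; 21/50+29/50→1. L = 189/100 ≈ 1.8900.
L − H = 1.8900 − 1.7984 = 0.092 bits.

0.092 bits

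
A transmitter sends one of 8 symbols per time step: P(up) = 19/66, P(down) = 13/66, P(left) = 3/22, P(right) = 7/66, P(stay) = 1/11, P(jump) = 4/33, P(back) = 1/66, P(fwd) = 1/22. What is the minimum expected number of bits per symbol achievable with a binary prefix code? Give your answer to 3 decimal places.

Repeatedly combine the two least-probable nodes; the expected code length is the sum of the merged weights.
merge 1/66 + 1/22 → 2/33
merge 2/33 + 1/11 → 5/33
merge 7/66 + 4/33 → 5/22
merge 3/22 + 5/33 → 19/66
merge 13/66 + 5/22 → 14/33
merge 19/66 + 19/66 → 19/33
merge 14/33 + 19/33 → 1
L = 2/33 + 5/33 + 5/22 + 19/66 + 14/33 + 19/33 + 1 = 30/11 ≈ 2.727 bits/symbol.

2.727 bits/symbol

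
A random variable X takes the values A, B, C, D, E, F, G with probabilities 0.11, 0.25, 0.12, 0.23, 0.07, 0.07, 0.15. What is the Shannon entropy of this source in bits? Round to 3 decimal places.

H = −Σ pᵢ log₂ pᵢ.
−0.11·log₂(0.11) = 0.3503
−0.25·log₂(0.25) = 0.5000
−0.12·log₂(0.12) = 0.3671
−0.23·log₂(0.23) = 0.4877
−0.07·log₂(0.07) = 0.2686
−0.07·log₂(0.07) = 0.2686
−0.15·log₂(0.15) = 0.4105
Sum ≈ 2.6527 → 2.653 bits.

2.653 bits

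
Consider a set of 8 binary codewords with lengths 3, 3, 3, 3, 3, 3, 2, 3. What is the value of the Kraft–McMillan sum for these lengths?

With common denominator 2^3 = 8: Σ 2^(−ℓᵢ) = 1/8 + 1/8 + 1/8 + 1/8 + 1/8 + 1/8 + 2/8 + 1/8 = 9/8 = 1.125.

1.125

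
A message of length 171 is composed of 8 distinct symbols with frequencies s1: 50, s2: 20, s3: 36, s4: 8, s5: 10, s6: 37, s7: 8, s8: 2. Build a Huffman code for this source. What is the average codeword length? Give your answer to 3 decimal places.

Probabilities are the counts divided by 171.
Repeatedly combine the two least-probable nodes; the expected code length is the sum of the merged weights.
merge 2/171 + 8/171 → 10/171
merge 8/171 + 10/171 → 2/19
merge 10/171 + 2/19 → 28/171
merge 20/171 + 28/171 → 16/57
merge 4/19 + 37/171 → 73/171
merge 16/57 + 50/171 → 98/171
merge 73/171 + 98/171 → 1
L = 10/171 + 2/19 + 28/171 + 16/57 + 73/171 + 98/171 + 1 = 446/171 ≈ 2.608 bits/symbol.

2.608 bits/symbol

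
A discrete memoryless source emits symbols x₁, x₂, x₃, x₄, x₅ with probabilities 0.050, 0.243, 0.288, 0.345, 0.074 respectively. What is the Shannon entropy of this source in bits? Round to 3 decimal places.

2.037 bits

H = −Σ pᵢ log₂ pᵢ.
−0.050·log₂(0.050) = 0.2161
−0.243·log₂(0.243) = 0.4960
−0.288·log₂(0.288) = 0.5172
−0.345·log₂(0.345) = 0.5297
−0.074·log₂(0.074) = 0.2780
Sum ≈ 2.0369 → 2.037 bits.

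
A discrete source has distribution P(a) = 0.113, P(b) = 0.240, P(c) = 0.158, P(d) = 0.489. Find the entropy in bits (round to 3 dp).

H = −Σ pᵢ log₂ pᵢ.
−0.113·log₂(0.113) = 0.3555
−0.240·log₂(0.240) = 0.4941
−0.158·log₂(0.158) = 0.4206
−0.489·log₂(0.489) = 0.5047
Sum ≈ 1.7749 → 1.775 bits.

1.775 bits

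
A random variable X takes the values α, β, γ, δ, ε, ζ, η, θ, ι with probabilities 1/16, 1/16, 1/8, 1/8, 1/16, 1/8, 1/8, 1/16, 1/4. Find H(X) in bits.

3 bits

Each probability is a power of 1/2, so log₂(1/p) is an integer.
H = Σ p·log₂(1/p) = 1/16·4 + 1/16·4 + 1/8·3 + 1/8·3 + 1/16·4 + 1/8·3 + 1/8·3 + 1/16·4 + 1/4·2 = 3 bits.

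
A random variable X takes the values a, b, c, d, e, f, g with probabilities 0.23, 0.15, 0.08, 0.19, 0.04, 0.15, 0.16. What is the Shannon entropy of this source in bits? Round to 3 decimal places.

2.664 bits

H = −Σ pᵢ log₂ pᵢ.
−0.23·log₂(0.23) = 0.4877
−0.15·log₂(0.15) = 0.4105
−0.08·log₂(0.08) = 0.2915
−0.19·log₂(0.19) = 0.4552
−0.04·log₂(0.04) = 0.1858
−0.15·log₂(0.15) = 0.4105
−0.16·log₂(0.16) = 0.4230
Sum ≈ 2.6643 → 2.664 bits.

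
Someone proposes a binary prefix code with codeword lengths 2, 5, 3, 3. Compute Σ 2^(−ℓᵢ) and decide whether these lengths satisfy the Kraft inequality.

With common denominator 2^5 = 32: Σ 2^(−ℓᵢ) = 8/32 + 1/32 + 4/32 + 4/32 = 17/32 = 0.53125.
Kraft's inequality requires Σ ≤ 1; here Σ = 0.53125 ≤ 1, so such a prefix code exists.

0.53125; yes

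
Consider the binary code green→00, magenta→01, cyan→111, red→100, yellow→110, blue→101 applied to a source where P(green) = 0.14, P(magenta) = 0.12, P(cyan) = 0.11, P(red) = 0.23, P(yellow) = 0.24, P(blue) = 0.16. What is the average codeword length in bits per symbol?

L̄ = Σ pᵢ·ℓᵢ = 0.14·2 + 0.12·2 + 0.11·3 + 0.23·3 + 0.24·3 + 0.16·3 = 2.74 bits/symbol.

2.74 bits/symbol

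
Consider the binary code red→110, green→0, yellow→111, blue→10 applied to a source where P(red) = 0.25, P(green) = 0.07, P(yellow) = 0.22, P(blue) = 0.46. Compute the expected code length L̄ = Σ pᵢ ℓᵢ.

2.4 bits/symbol

L̄ = Σ pᵢ·ℓᵢ = 0.25·3 + 0.07·1 + 0.22·3 + 0.46·2 = 2.4 bits/symbol.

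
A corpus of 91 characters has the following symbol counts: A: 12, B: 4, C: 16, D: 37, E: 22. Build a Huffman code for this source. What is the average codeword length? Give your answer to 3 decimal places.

Probabilities are the counts divided by 91.
Repeatedly combine the two least-probable nodes; the expected code length is the sum of the merged weights.
merge 4/91 + 12/91 → 16/91
merge 16/91 + 16/91 → 32/91
merge 22/91 + 32/91 → 54/91
merge 37/91 + 54/91 → 1
L = 16/91 + 32/91 + 54/91 + 1 = 193/91 ≈ 2.121 bits/symbol.

2.121 bits/symbol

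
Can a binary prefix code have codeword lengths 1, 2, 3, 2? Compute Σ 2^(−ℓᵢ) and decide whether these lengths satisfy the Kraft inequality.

With common denominator 2^3 = 8: Σ 2^(−ℓᵢ) = 4/8 + 2/8 + 1/8 + 2/8 = 9/8 = 1.125.
Kraft's inequality requires Σ ≤ 1; here Σ = 1.125 > 1, so no such prefix code exists.

1.125; no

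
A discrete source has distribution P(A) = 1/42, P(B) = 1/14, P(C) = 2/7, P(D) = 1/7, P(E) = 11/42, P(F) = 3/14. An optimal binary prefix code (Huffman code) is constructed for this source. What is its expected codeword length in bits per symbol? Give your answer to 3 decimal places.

2.333 bits/symbol

Repeatedly combine the two least-probable nodes; the expected code length is the sum of the merged weights.
merge 1/42 + 1/14 → 2/21
merge 2/21 + 1/7 → 5/21
merge 3/14 + 5/21 → 19/42
merge 11/42 + 2/7 → 23/42
merge 19/42 + 23/42 → 1
L = 2/21 + 5/21 + 19/42 + 23/42 + 1 = 7/3 ≈ 2.333 bits/symbol.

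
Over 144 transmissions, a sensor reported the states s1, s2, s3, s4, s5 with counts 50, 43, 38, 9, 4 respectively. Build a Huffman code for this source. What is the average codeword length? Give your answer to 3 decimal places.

2.090 bits/symbol

Probabilities are the counts divided by 144.
Repeatedly combine the two least-probable nodes; the expected code length is the sum of the merged weights.
merge 1/36 + 1/16 → 13/144
merge 13/144 + 19/72 → 17/48
merge 43/144 + 25/72 → 31/48
merge 17/48 + 31/48 → 1
L = 13/144 + 17/48 + 31/48 + 1 = 301/144 ≈ 2.090 bits/symbol.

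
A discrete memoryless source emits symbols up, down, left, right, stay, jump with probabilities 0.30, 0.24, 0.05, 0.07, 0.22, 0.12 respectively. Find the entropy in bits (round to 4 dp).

2.3475 bits

H = −Σ pᵢ log₂ pᵢ.
−0.30·log₂(0.30) = 0.5211
−0.24·log₂(0.24) = 0.4941
−0.05·log₂(0.05) = 0.2161
−0.07·log₂(0.07) = 0.2686
−0.22·log₂(0.22) = 0.4806
−0.12·log₂(0.12) = 0.3671
Sum ≈ 2.3475 → 2.3475 bits.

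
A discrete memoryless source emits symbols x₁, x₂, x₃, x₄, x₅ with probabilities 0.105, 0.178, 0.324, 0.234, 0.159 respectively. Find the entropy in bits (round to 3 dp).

H = −Σ pᵢ log₂ pᵢ.
−0.105·log₂(0.105) = 0.3414
−0.178·log₂(0.178) = 0.4432
−0.324·log₂(0.324) = 0.5268
−0.234·log₂(0.234) = 0.4903
−0.159·log₂(0.159) = 0.4218
Sum ≈ 2.2236 → 2.224 bits.

2.224 bits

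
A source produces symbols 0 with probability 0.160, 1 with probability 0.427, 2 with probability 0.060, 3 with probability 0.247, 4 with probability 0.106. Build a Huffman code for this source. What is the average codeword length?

2.065 bits/symbol

Repeatedly combine the two least-probable nodes; the expected code length is the sum of the merged weights.
merge 3/50 + 53/500 → 83/500
merge 4/25 + 83/500 → 163/500
merge 247/1000 + 163/500 → 573/1000
merge 427/1000 + 573/1000 → 1
L = 83/500 + 163/500 + 573/1000 + 1 = 413/200 = 2.065 bits/symbol.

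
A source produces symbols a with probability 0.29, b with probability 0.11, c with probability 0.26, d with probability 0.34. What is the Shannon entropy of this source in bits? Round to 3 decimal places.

1.903 bits

H = −Σ pᵢ log₂ pᵢ.
−0.29·log₂(0.29) = 0.5179
−0.11·log₂(0.11) = 0.3503
−0.26·log₂(0.26) = 0.5053
−0.34·log₂(0.34) = 0.5292
Sum ≈ 1.9027 → 1.903 bits.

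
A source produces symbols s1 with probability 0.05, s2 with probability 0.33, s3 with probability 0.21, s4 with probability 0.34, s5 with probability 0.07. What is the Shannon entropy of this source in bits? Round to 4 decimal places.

2.0145 bits

H = −Σ pᵢ log₂ pᵢ.
−0.05·log₂(0.05) = 0.2161
−0.33·log₂(0.33) = 0.5278
−0.21·log₂(0.21) = 0.4728
−0.34·log₂(0.34) = 0.5292
−0.07·log₂(0.07) = 0.2686
Sum ≈ 2.0145 → 2.0145 bits.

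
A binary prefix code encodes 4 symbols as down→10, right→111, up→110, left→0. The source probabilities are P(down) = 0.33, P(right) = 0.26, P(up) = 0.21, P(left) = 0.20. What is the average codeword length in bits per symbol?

L̄ = Σ pᵢ·ℓᵢ = 0.33·2 + 0.26·3 + 0.21·3 + 0.20·1 = 2.27 bits/symbol.

2.27 bits/symbol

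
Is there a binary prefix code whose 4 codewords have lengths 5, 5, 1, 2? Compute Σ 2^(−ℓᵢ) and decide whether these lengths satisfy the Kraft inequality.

0.8125; yes

With common denominator 2^5 = 32: Σ 2^(−ℓᵢ) = 1/32 + 1/32 + 16/32 + 8/32 = 26/32 = 0.8125.
Kraft's inequality requires Σ ≤ 1; here Σ = 0.8125 ≤ 1, so such a prefix code exists.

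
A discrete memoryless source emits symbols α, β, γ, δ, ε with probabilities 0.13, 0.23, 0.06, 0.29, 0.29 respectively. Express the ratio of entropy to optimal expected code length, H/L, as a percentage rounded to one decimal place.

Entropy H = −Σ p log₂ p ≈ 2.1497 bits.
Huffman merges: 3/50+13/100→19/100; 19/100+23/100→21/50; 29/100+29/100→29/50; 21/50+29/50→1. L = 219/100 ≈ 2.1900.
Efficiency = H/L = 2.1497/2.1900 = 98.2%.

98.2%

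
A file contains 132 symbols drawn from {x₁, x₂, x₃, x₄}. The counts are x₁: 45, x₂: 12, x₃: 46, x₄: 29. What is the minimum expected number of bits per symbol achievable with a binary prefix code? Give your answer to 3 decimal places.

Probabilities are the counts divided by 132.
Repeatedly combine the two least-probable nodes; the expected code length is the sum of the merged weights.
merge 1/11 + 29/132 → 41/132
merge 41/132 + 15/44 → 43/66
merge 23/66 + 43/66 → 1
L = 41/132 + 43/66 + 1 = 259/132 ≈ 1.962 bits/symbol.

1.962 bits/symbol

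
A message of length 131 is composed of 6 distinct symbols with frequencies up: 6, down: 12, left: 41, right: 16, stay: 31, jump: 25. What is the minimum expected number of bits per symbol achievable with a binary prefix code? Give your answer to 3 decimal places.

Probabilities are the counts divided by 131.
Repeatedly combine the two least-probable nodes; the expected code length is the sum of the merged weights.
merge 6/131 + 12/131 → 18/131
merge 16/131 + 18/131 → 34/131
merge 25/131 + 31/131 → 56/131
merge 34/131 + 41/131 → 75/131
merge 56/131 + 75/131 → 1
L = 18/131 + 34/131 + 56/131 + 75/131 + 1 = 314/131 ≈ 2.397 bits/symbol.

2.397 bits/symbol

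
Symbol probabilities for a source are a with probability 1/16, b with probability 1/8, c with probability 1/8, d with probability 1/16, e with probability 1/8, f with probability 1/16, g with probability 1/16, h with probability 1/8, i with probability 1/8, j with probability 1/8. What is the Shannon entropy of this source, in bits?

3.25 bits

Each probability is a power of 1/2, so log₂(1/p) is an integer.
H = Σ p·log₂(1/p) = 1/16·4 + 1/8·3 + 1/8·3 + 1/16·4 + 1/8·3 + 1/16·4 + 1/16·4 + 1/8·3 + 1/8·3 + 1/8·3 = 3.25 bits.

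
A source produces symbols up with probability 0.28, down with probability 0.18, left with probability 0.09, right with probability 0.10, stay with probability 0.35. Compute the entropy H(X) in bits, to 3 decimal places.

2.134 bits

H = −Σ pᵢ log₂ pᵢ.
−0.28·log₂(0.28) = 0.5142
−0.18·log₂(0.18) = 0.4453
−0.09·log₂(0.09) = 0.3127
−0.10·log₂(0.10) = 0.3322
−0.35·log₂(0.35) = 0.5301
Sum ≈ 2.1345 → 2.134 bits.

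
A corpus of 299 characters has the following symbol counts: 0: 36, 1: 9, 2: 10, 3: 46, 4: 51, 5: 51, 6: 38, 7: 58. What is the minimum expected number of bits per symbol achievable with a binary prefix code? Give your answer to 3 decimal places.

2.870 bits/symbol

Probabilities are the counts divided by 299.
Repeatedly combine the two least-probable nodes; the expected code length is the sum of the merged weights.
merge 9/299 + 10/299 → 19/299
merge 19/299 + 36/299 → 55/299
merge 38/299 + 2/13 → 84/299
merge 51/299 + 51/299 → 102/299
merge 55/299 + 58/299 → 113/299
merge 84/299 + 102/299 → 186/299
merge 113/299 + 186/299 → 1
L = 19/299 + 55/299 + 84/299 + 102/299 + 113/299 + 186/299 + 1 = 66/23 ≈ 2.870 bits/symbol.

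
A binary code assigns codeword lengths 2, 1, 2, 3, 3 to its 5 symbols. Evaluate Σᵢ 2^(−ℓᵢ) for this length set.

With common denominator 2^3 = 8: Σ 2^(−ℓᵢ) = 2/8 + 4/8 + 2/8 + 1/8 + 1/8 = 10/8 = 1.25.

1.25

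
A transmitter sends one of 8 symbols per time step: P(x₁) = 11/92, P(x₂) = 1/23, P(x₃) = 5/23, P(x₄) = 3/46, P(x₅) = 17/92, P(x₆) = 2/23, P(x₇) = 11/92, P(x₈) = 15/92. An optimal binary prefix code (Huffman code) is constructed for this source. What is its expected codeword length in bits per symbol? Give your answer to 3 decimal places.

2.891 bits/symbol

Repeatedly combine the two least-probable nodes; the expected code length is the sum of the merged weights.
merge 1/23 + 3/46 → 5/46
merge 2/23 + 5/46 → 9/46
merge 11/92 + 11/92 → 11/46
merge 15/92 + 17/92 → 8/23
merge 9/46 + 5/23 → 19/46
merge 11/46 + 8/23 → 27/46
merge 19/46 + 27/46 → 1
L = 5/46 + 9/46 + 11/46 + 8/23 + 19/46 + 27/46 + 1 = 133/46 ≈ 2.891 bits/symbol.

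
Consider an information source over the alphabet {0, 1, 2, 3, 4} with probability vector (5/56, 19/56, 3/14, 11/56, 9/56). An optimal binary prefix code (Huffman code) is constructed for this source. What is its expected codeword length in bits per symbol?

2.25 bits/symbol

Repeatedly combine the two least-probable nodes; the expected code length is the sum of the merged weights.
merge 5/56 + 9/56 → 1/4
merge 11/56 + 3/14 → 23/56
merge 1/4 + 19/56 → 33/56
merge 23/56 + 33/56 → 1
L = 1/4 + 23/56 + 33/56 + 1 = 9/4 = 2.25 bits/symbol.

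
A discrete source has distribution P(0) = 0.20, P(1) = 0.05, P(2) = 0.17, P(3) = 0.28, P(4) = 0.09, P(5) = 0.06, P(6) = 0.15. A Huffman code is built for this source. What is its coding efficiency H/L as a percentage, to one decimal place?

98.7%

Entropy H = −Σ p log₂ p ≈ 2.5960 bits.
Huffman merges: 1/20+3/50→11/100; 9/100+11/100→1/5; 3/20+17/100→8/25; 1/5+1/5→2/5; 7/25+8/25→3/5; 2/5+3/5→1. L = 263/100 ≈ 2.6300.
Efficiency = H/L = 2.5960/2.6300 = 98.7%.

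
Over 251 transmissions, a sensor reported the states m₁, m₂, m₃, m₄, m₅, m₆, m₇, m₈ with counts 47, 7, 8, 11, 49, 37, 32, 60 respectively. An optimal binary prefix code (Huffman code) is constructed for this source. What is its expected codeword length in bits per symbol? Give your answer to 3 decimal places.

Probabilities are the counts divided by 251.
Repeatedly combine the two least-probable nodes; the expected code length is the sum of the merged weights.
merge 7/251 + 8/251 → 15/251
merge 11/251 + 15/251 → 26/251
merge 26/251 + 32/251 → 58/251
merge 37/251 + 47/251 → 84/251
merge 49/251 + 58/251 → 107/251
merge 60/251 + 84/251 → 144/251
merge 107/251 + 144/251 → 1
L = 15/251 + 26/251 + 58/251 + 84/251 + 107/251 + 144/251 + 1 = 685/251 ≈ 2.729 bits/symbol.

2.729 bits/symbol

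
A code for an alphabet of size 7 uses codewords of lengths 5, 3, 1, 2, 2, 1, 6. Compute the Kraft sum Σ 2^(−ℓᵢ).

1.671875

With common denominator 2^6 = 64: Σ 2^(−ℓᵢ) = 2/64 + 8/64 + 32/64 + 16/64 + 16/64 + 32/64 + 1/64 = 107/64 = 1.671875.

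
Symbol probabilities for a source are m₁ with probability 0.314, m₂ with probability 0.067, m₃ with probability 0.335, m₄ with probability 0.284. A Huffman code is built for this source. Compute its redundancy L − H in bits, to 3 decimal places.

0.170 bits

Entropy H = −Σ p log₂ p ≈ 1.8303 bits.
Huffman merges: 67/1000+71/250→351/1000; 157/500+67/200→649/1000; 351/1000+649/1000→1. L = 2 ≈ 2.0000.
L − H = 2.0000 − 1.8303 = 0.170 bits.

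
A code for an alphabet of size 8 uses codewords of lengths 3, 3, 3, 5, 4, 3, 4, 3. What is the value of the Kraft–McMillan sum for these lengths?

0.78125

With common denominator 2^5 = 32: Σ 2^(−ℓᵢ) = 4/32 + 4/32 + 4/32 + 1/32 + 2/32 + 4/32 + 2/32 + 4/32 = 25/32 = 0.78125.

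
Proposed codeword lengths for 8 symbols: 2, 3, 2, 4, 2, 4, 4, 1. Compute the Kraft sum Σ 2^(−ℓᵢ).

1.5625

With common denominator 2^4 = 16: Σ 2^(−ℓᵢ) = 4/16 + 2/16 + 4/16 + 1/16 + 4/16 + 1/16 + 1/16 + 8/16 = 25/16 = 1.5625.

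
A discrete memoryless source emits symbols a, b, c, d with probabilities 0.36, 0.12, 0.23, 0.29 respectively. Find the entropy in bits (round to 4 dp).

1.9033 bits

H = −Σ pᵢ log₂ pᵢ.
−0.36·log₂(0.36) = 0.5306
−0.12·log₂(0.12) = 0.3671
−0.23·log₂(0.23) = 0.4877
−0.29·log₂(0.29) = 0.5179
Sum ≈ 1.9033 → 1.9033 bits.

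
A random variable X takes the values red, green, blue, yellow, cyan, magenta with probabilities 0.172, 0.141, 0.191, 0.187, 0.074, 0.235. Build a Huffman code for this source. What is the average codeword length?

2.574 bits/symbol

Repeatedly combine the two least-probable nodes; the expected code length is the sum of the merged weights.
merge 37/500 + 141/1000 → 43/200
merge 43/250 + 187/1000 → 359/1000
merge 191/1000 + 43/200 → 203/500
merge 47/200 + 359/1000 → 297/500
merge 203/500 + 297/500 → 1
L = 43/200 + 359/1000 + 203/500 + 297/500 + 1 = 1287/500 = 2.574 bits/symbol.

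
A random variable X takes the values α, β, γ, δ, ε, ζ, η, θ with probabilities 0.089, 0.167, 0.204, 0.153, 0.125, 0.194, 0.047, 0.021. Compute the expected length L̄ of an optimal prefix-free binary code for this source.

Repeatedly combine the two least-probable nodes; the expected code length is the sum of the merged weights.
merge 21/1000 + 47/1000 → 17/250
merge 17/250 + 89/1000 → 157/1000
merge 1/8 + 153/1000 → 139/500
merge 157/1000 + 167/1000 → 81/250
merge 97/500 + 51/250 → 199/500
merge 139/500 + 81/250 → 301/500
merge 199/500 + 301/500 → 1
L = 17/250 + 157/1000 + 139/500 + 81/250 + 199/500 + 301/500 + 1 = 2827/1000 = 2.827 bits/symbol.

2.827 bits/symbol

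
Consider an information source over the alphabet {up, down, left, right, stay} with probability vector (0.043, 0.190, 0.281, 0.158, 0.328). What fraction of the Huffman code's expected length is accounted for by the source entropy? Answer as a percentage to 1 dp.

Entropy H = −Σ p log₂ p ≈ 2.1131 bits.
Huffman merges: 43/1000+79/500→201/1000; 19/100+201/1000→391/1000; 281/1000+41/125→609/1000; 391/1000+609/1000→1. L = 2201/1000 ≈ 2.2010.
Efficiency = H/L = 2.1131/2.2010 = 96.0%.

96.0%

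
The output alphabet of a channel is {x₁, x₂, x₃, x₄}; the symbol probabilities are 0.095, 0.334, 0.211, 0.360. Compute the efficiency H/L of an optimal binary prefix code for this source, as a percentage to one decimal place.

95.3%

Entropy H = −Σ p log₂ p ≈ 1.8553 bits.
Huffman merges: 19/200+211/1000→153/500; 153/500+167/500→16/25; 9/25+16/25→1. L = 973/500 ≈ 1.9460.
Efficiency = H/L = 1.8553/1.9460 = 95.3%.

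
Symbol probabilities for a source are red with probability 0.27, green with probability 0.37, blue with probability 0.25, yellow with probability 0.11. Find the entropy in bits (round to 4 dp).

H = −Σ pᵢ log₂ pᵢ.
−0.27·log₂(0.27) = 0.5100
−0.37·log₂(0.37) = 0.5307
−0.25·log₂(0.25) = 0.5000
−0.11·log₂(0.11) = 0.3503
Sum ≈ 1.8910 → 1.8910 bits.

1.8910 bits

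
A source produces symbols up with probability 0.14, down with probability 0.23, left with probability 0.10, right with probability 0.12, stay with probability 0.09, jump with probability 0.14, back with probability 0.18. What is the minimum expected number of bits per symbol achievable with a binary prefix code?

Repeatedly combine the two least-probable nodes; the expected code length is the sum of the merged weights.
merge 9/100 + 1/10 → 19/100
merge 3/25 + 7/50 → 13/50
merge 7/50 + 9/50 → 8/25
merge 19/100 + 23/100 → 21/50
merge 13/50 + 8/25 → 29/50
merge 21/50 + 29/50 → 1
L = 19/100 + 13/50 + 8/25 + 21/50 + 29/50 + 1 = 277/100 = 2.77 bits/symbol.

2.77 bits/symbol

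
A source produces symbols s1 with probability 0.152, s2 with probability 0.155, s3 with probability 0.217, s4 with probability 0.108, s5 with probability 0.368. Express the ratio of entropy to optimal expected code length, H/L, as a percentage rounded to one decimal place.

Entropy H = −Σ p log₂ p ≈ 2.1858 bits.
Huffman merges: 27/250+19/125→13/50; 31/200+217/1000→93/250; 13/50+46/125→157/250; 93/250+157/250→1. L = 113/50 ≈ 2.2600.
Efficiency = H/L = 2.1858/2.2600 = 96.7%.

96.7%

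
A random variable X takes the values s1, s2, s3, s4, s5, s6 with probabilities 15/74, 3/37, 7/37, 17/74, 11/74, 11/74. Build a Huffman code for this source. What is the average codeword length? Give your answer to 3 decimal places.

2.568 bits/symbol

Repeatedly combine the two least-probable nodes; the expected code length is the sum of the merged weights.
merge 3/37 + 11/74 → 17/74
merge 11/74 + 7/37 → 25/74
merge 15/74 + 17/74 → 16/37
merge 17/74 + 25/74 → 21/37
merge 16/37 + 21/37 → 1
L = 17/74 + 25/74 + 16/37 + 21/37 + 1 = 95/37 ≈ 2.568 bits/symbol.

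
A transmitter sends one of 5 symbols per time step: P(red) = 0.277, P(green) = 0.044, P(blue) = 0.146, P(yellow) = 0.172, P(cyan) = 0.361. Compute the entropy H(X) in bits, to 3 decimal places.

2.084 bits

H = −Σ pᵢ log₂ pᵢ.
−0.277·log₂(0.277) = 0.5130
−0.044·log₂(0.044) = 0.1983
−0.146·log₂(0.146) = 0.4053
−0.172·log₂(0.172) = 0.4368
−0.361·log₂(0.361) = 0.5306
Sum ≈ 2.0840 → 2.084 bits.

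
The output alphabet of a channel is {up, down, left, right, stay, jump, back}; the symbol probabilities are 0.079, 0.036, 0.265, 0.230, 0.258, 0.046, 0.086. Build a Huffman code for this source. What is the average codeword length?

Repeatedly combine the two least-probable nodes; the expected code length is the sum of the merged weights.
merge 9/250 + 23/500 → 41/500
merge 79/1000 + 41/500 → 161/1000
merge 43/500 + 161/1000 → 247/1000
merge 23/100 + 247/1000 → 477/1000
merge 129/500 + 53/200 → 523/1000
merge 477/1000 + 523/1000 → 1
L = 41/500 + 161/1000 + 247/1000 + 477/1000 + 523/1000 + 1 = 249/100 = 2.49 bits/symbol.

2.49 bits/symbol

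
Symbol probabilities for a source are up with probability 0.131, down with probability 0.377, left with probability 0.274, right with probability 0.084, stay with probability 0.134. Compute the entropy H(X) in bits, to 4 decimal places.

2.1152 bits

H = −Σ pᵢ log₂ pᵢ.
−0.131·log₂(0.131) = 0.3841
−0.377·log₂(0.377) = 0.5306
−0.274·log₂(0.274) = 0.5118
−0.084·log₂(0.084) = 0.3002
−0.134·log₂(0.134) = 0.3886
Sum ≈ 2.1152 → 2.1152 bits.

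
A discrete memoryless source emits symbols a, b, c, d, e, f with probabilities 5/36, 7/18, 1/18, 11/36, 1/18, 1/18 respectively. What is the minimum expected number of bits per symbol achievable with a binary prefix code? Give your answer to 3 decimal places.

2.194 bits/symbol

Repeatedly combine the two least-probable nodes; the expected code length is the sum of the merged weights.
merge 1/18 + 1/18 → 1/9
merge 1/18 + 1/9 → 1/6
merge 5/36 + 1/6 → 11/36
merge 11/36 + 11/36 → 11/18
merge 7/18 + 11/18 → 1
L = 1/9 + 1/6 + 11/36 + 11/18 + 1 = 79/36 ≈ 2.194 bits/symbol.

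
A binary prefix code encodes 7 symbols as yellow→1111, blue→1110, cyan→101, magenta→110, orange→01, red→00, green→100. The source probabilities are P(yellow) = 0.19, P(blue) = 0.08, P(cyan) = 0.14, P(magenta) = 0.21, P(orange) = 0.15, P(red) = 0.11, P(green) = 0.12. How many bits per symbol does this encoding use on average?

3.01 bits/symbol

L̄ = Σ pᵢ·ℓᵢ = 0.19·4 + 0.08·4 + 0.14·3 + 0.21·3 + 0.15·2 + 0.11·2 + 0.12·3 = 3.01 bits/symbol.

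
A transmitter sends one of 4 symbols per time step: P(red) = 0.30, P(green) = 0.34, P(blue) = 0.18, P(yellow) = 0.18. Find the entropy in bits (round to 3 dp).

H = −Σ pᵢ log₂ pᵢ.
−0.30·log₂(0.30) = 0.5211
−0.34·log₂(0.34) = 0.5292
−0.18·log₂(0.18) = 0.4453
−0.18·log₂(0.18) = 0.4453
Sum ≈ 1.9409 → 1.941 bits.

1.941 bits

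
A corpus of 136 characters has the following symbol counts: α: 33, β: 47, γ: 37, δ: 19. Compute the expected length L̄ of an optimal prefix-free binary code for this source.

2 bits/symbol

Probabilities are the counts divided by 136.
Repeatedly combine the two least-probable nodes; the expected code length is the sum of the merged weights.
merge 19/136 + 33/136 → 13/34
merge 37/136 + 47/136 → 21/34
merge 13/34 + 21/34 → 1
L = 13/34 + 21/34 + 1 = 2 bits/symbol.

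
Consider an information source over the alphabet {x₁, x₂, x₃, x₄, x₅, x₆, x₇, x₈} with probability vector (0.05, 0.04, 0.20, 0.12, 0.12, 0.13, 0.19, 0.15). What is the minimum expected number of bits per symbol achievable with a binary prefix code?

Repeatedly combine the two least-probable nodes; the expected code length is the sum of the merged weights.
merge 1/25 + 1/20 → 9/100
merge 9/100 + 3/25 → 21/100
merge 3/25 + 13/100 → 1/4
merge 3/20 + 19/100 → 17/50
merge 1/5 + 21/100 → 41/100
merge 1/4 + 17/50 → 59/100
merge 41/100 + 59/100 → 1
L = 9/100 + 21/100 + 1/4 + 17/50 + 41/100 + 59/100 + 1 = 289/100 = 2.89 bits/symbol.

2.89 bits/symbol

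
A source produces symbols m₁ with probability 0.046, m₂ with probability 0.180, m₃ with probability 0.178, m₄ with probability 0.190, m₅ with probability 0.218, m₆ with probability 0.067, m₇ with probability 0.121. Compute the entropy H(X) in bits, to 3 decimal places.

H = −Σ pᵢ log₂ pᵢ.
−0.046·log₂(0.046) = 0.2043
−0.180·log₂(0.180) = 0.4453
−0.178·log₂(0.178) = 0.4432
−0.190·log₂(0.190) = 0.4552
−0.218·log₂(0.218) = 0.4791
−0.067·log₂(0.067) = 0.2613
−0.121·log₂(0.121) = 0.3687
Sum ≈ 2.6571 → 2.657 bits.

2.657 bits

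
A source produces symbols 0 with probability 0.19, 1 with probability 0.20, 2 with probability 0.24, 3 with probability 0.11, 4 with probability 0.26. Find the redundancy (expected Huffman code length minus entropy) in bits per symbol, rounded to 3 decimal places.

0.031 bits

Entropy H = −Σ p log₂ p ≈ 2.2693 bits.
Huffman merges: 11/100+19/100→3/10; 1/5+6/25→11/25; 13/50+3/10→14/25; 11/25+14/25→1. L = 23/10 ≈ 2.3000.
L − H = 2.3000 − 2.2693 = 0.031 bits.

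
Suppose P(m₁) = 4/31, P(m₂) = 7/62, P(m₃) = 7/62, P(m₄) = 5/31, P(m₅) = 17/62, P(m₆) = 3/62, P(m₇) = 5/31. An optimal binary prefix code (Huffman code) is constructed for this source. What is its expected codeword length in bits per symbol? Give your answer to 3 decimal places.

Repeatedly combine the two least-probable nodes; the expected code length is the sum of the merged weights.
merge 3/62 + 7/62 → 5/31
merge 7/62 + 4/31 → 15/62
merge 5/31 + 5/31 → 10/31
merge 5/31 + 15/62 → 25/62
merge 17/62 + 10/31 → 37/62
merge 25/62 + 37/62 → 1
L = 5/31 + 15/62 + 10/31 + 25/62 + 37/62 + 1 = 169/62 ≈ 2.726 bits/symbol.

2.726 bits/symbol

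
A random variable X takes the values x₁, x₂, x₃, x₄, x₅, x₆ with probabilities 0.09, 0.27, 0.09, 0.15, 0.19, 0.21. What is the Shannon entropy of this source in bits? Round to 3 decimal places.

2.474 bits

H = −Σ pᵢ log₂ pᵢ.
−0.09·log₂(0.09) = 0.3127
−0.27·log₂(0.27) = 0.5100
−0.09·log₂(0.09) = 0.3127
−0.15·log₂(0.15) = 0.4105
−0.19·log₂(0.19) = 0.4552
−0.21·log₂(0.21) = 0.4728
Sum ≈ 2.4739 → 2.474 bits.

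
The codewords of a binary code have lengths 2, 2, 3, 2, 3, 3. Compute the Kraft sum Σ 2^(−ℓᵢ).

1.125

With common denominator 2^3 = 8: Σ 2^(−ℓᵢ) = 2/8 + 2/8 + 1/8 + 2/8 + 1/8 + 1/8 = 9/8 = 1.125.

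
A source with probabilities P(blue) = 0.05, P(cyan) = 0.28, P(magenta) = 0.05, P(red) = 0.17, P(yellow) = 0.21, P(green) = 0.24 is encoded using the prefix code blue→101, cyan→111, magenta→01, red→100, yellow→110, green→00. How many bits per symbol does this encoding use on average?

L̄ = Σ pᵢ·ℓᵢ = 0.05·3 + 0.28·3 + 0.05·2 + 0.17·3 + 0.21·3 + 0.24·2 = 2.71 bits/symbol.

2.71 bits/symbol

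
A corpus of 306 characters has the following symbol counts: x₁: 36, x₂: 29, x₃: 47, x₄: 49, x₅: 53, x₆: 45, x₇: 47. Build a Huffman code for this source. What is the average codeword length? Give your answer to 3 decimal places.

2.827 bits/symbol

Probabilities are the counts divided by 306.
Repeatedly combine the two least-probable nodes; the expected code length is the sum of the merged weights.
merge 29/306 + 2/17 → 65/306
merge 5/34 + 47/306 → 46/153
merge 47/306 + 49/306 → 16/51
merge 53/306 + 65/306 → 59/153
merge 46/153 + 16/51 → 94/153
merge 59/153 + 94/153 → 1
L = 65/306 + 46/153 + 16/51 + 59/153 + 94/153 + 1 = 865/306 ≈ 2.827 bits/symbol.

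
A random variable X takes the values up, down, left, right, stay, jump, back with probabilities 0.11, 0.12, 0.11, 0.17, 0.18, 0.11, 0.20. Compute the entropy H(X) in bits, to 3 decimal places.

H = −Σ pᵢ log₂ pᵢ.
−0.11·log₂(0.11) = 0.3503
−0.12·log₂(0.12) = 0.3671
−0.11·log₂(0.11) = 0.3503
−0.17·log₂(0.17) = 0.4346
−0.18·log₂(0.18) = 0.4453
−0.11·log₂(0.11) = 0.3503
−0.20·log₂(0.20) = 0.4644
Sum ≈ 2.7622 → 2.762 bits.

2.762 bits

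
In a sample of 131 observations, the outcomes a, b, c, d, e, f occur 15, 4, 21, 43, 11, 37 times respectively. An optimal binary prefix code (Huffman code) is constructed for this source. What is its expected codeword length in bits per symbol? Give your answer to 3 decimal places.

2.344 bits/symbol

Probabilities are the counts divided by 131.
Repeatedly combine the two least-probable nodes; the expected code length is the sum of the merged weights.
merge 4/131 + 11/131 → 15/131
merge 15/131 + 15/131 → 30/131
merge 21/131 + 30/131 → 51/131
merge 37/131 + 43/131 → 80/131
merge 51/131 + 80/131 → 1
L = 15/131 + 30/131 + 51/131 + 80/131 + 1 = 307/131 ≈ 2.344 bits/symbol.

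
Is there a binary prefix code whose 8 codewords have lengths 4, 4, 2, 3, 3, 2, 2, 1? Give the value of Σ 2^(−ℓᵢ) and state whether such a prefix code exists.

1.625; no

With common denominator 2^4 = 16: Σ 2^(−ℓᵢ) = 1/16 + 1/16 + 4/16 + 2/16 + 2/16 + 4/16 + 4/16 + 8/16 = 26/16 = 1.625.
Kraft's inequality requires Σ ≤ 1; here Σ = 1.625 > 1, so no such prefix code exists.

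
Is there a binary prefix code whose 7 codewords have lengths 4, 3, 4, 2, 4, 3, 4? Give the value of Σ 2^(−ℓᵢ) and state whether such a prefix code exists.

0.75; yes

With common denominator 2^4 = 16: Σ 2^(−ℓᵢ) = 1/16 + 2/16 + 1/16 + 4/16 + 1/16 + 2/16 + 1/16 = 12/16 = 0.75.
Kraft's inequality requires Σ ≤ 1; here Σ = 0.75 ≤ 1, so such a prefix code exists.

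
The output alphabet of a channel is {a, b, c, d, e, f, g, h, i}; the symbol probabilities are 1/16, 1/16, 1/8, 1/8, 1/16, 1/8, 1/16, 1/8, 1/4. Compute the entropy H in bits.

3 bits

Each probability is a power of 1/2, so log₂(1/p) is an integer.
H = Σ p·log₂(1/p) = 1/16·4 + 1/16·4 + 1/8·3 + 1/8·3 + 1/16·4 + 1/8·3 + 1/16·4 + 1/8·3 + 1/4·2 = 3 bits.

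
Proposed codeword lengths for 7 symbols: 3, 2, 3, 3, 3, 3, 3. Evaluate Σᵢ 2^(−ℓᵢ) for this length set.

1

With common denominator 2^3 = 8: Σ 2^(−ℓᵢ) = 1/8 + 2/8 + 1/8 + 1/8 + 1/8 + 1/8 + 1/8 = 8/8 = 1.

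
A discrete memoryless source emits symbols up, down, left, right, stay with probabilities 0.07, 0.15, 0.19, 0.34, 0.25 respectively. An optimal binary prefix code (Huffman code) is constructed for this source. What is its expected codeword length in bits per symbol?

Repeatedly combine the two least-probable nodes; the expected code length is the sum of the merged weights.
merge 7/100 + 3/20 → 11/50
merge 19/100 + 11/50 → 41/100
merge 1/4 + 17/50 → 59/100
merge 41/100 + 59/100 → 1
L = 11/50 + 41/100 + 59/100 + 1 = 111/50 = 2.22 bits/symbol.

2.22 bits/symbol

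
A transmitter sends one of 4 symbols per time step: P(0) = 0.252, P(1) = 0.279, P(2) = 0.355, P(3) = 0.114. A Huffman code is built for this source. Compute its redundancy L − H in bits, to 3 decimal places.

0.098 bits

Entropy H = −Σ p log₂ p ≈ 1.9025 bits.
Huffman merges: 57/500+63/250→183/500; 279/1000+71/200→317/500; 183/500+317/500→1. L = 2 ≈ 2.0000.
L − H = 2.0000 − 1.9025 = 0.098 bits.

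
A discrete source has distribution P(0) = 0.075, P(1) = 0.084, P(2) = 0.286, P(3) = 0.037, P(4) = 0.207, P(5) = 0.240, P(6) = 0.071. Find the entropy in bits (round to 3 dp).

H = −Σ pᵢ log₂ pᵢ.
−0.075·log₂(0.075) = 0.2803
−0.084·log₂(0.084) = 0.3002
−0.286·log₂(0.286) = 0.5165
−0.037·log₂(0.037) = 0.1760
−0.207·log₂(0.207) = 0.4704
−0.240·log₂(0.240) = 0.4941
−0.071·log₂(0.071) = 0.2709
Sum ≈ 2.5084 → 2.508 bits.

2.508 bits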